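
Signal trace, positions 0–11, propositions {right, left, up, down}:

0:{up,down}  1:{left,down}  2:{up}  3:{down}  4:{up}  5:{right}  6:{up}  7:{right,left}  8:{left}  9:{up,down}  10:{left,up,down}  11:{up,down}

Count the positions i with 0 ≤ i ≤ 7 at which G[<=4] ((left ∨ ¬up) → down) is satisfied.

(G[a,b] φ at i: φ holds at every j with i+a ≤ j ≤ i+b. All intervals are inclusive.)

1

Evaluate at each i in [0,7]:
  i=0: ✓ (all of [0,4])
  i=1: ✗ (fails at j=5)
  i=2: ✗ (fails at j=5)
  i=3: ✗ (fails at j=5)
  i=4: ✗ (fails at j=5)
  i=5: ✗ (fails at j=5)
  i=6: ✗ (fails at j=7)
  i=7: ✗ (fails at j=7)
Positions where it holds: {0} → 1.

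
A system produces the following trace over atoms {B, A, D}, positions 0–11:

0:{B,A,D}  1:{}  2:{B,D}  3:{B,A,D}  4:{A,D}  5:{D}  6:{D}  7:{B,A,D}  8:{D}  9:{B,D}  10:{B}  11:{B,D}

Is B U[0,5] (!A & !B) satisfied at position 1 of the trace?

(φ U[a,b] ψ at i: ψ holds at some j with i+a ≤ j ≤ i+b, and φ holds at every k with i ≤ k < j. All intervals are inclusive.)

Need some j in [1,6] with (!A & !B), and B at every k in [1,j-1].
  j=1: (!A & !B) holds; no prefix to check → satisfied.

True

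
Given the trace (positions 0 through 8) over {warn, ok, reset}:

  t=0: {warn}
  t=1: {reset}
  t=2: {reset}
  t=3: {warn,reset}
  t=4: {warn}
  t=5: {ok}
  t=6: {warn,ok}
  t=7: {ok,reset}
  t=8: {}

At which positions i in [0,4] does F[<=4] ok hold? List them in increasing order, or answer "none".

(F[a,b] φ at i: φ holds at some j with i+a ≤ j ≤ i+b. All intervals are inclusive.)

1, 2, 3, 4

Evaluate at each i in [0,4]:
  i=0: ✗ (none in [0,4])
  i=1: ✓ (witness j=5)
  i=2: ✓ (witness j=5)
  i=3: ✓ (witness j=5)
  i=4: ✓ (witness j=5)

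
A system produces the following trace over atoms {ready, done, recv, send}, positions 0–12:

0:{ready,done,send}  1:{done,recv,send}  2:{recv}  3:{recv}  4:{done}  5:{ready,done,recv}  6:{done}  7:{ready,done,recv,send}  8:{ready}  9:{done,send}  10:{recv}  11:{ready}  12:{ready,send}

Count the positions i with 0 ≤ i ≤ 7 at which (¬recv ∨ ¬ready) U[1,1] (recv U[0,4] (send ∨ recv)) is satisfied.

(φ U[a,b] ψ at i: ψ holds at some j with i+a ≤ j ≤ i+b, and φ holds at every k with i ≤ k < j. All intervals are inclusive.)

5

Evaluate at each i in [0,7]:
  i=0: ✓ (rhs at j=1; lhs holds on [0,0])
  i=1: ✓ (rhs at j=2; lhs holds on [1,1])
  i=2: ✓ (rhs at j=3; lhs holds on [2,2])
  i=3: ✗ (no rhs in [4,4])
  i=4: ✓ (rhs at j=5; lhs holds on [4,4])
  i=5: ✗ (no rhs in [6,6])
  i=6: ✓ (rhs at j=7; lhs holds on [6,6])
  i=7: ✗ (no rhs in [8,8])
Positions where it holds: {0, 1, 2, 4, 6} → 5.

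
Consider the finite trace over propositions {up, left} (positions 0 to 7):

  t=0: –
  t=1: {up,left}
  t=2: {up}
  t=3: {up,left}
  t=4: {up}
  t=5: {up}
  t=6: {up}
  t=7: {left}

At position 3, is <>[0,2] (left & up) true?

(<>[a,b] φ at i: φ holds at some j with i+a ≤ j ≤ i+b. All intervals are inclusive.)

Check (left & up) at each j in [3,5]:
  j=3: true
  j=4: false
  j=5: false
Found at j=3 → formula holds.

Holds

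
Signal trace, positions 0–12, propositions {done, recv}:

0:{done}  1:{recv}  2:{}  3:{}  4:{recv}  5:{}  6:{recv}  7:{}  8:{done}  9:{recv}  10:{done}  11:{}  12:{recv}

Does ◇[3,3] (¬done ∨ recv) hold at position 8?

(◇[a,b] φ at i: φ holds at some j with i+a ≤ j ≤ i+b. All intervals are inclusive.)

Check (¬done ∨ recv) at each j in [11,11]:
  j=11: true
Found at j=11 → formula holds.

Holds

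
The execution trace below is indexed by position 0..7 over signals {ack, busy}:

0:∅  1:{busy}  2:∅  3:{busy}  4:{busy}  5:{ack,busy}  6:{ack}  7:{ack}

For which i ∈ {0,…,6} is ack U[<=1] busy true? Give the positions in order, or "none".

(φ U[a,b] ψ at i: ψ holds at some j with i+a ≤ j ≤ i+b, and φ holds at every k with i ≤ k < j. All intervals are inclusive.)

Evaluate at each i in [0,6]:
  i=0: ✗ (lhs fails at k=0 before rhs at j=1)
  i=1: ✓ (rhs at j=1)
  i=2: ✗ (lhs fails at k=2 before rhs at j=3)
  i=3: ✓ (rhs at j=3)
  i=4: ✓ (rhs at j=4)
  i=5: ✓ (rhs at j=5)
  i=6: ✗ (no rhs in [6,7])

1, 3, 4, 5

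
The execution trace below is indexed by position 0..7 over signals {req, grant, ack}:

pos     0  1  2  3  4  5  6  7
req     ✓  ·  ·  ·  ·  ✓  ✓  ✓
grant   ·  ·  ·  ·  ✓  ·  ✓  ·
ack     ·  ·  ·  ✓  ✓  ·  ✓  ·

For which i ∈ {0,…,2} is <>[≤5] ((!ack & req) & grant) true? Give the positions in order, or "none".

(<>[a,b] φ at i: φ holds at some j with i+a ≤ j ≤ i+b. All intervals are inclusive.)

Evaluate at each i in [0,2]:
  i=0: ✗ (none in [0,5])
  i=1: ✗ (none in [1,6])
  i=2: ✗ (none in [2,7])

none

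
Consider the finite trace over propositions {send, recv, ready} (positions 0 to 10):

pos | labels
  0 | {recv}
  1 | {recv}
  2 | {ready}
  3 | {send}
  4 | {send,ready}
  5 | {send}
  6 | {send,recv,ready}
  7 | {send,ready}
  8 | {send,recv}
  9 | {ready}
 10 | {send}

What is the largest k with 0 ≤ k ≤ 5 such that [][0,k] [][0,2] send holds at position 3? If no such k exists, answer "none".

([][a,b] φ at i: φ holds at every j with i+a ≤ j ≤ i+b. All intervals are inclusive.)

[][0,2] send must hold from j=3 onward; find where it first fails.
  j=3: holds
  j=4: holds
  j=5: holds
  j=6: holds
  j=7: fails
Holds on [3,6], so largest k = 3.

3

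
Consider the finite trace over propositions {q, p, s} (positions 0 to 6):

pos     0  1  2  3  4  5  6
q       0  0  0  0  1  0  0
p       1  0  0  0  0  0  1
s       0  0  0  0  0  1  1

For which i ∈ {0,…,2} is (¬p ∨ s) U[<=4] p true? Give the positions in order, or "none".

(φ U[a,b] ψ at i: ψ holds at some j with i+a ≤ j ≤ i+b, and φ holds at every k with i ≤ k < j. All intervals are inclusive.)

0, 2

Evaluate at each i in [0,2]:
  i=0: ✓ (rhs at j=0)
  i=1: ✗ (no rhs in [1,5])
  i=2: ✓ (rhs at j=6; lhs holds on [2,5])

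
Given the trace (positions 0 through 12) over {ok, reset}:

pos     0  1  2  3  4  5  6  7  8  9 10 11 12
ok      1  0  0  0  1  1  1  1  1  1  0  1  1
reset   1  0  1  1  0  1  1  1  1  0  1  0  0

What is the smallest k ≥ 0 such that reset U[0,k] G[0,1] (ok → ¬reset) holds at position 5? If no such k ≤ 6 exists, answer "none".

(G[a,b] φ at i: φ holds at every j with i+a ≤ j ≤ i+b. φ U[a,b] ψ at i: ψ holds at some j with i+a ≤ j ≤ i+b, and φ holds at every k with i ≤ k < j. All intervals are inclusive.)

4

Need earliest j ≥ 5 with G[0,1] (ok → ¬reset), and reset at every k in [5,j-1].
  j=5: rhs fails.
  j=6: rhs fails.
  j=7: rhs fails.
  j=8: rhs fails.
  j=9: rhs holds; lhs holds on [5,8]. k = 4.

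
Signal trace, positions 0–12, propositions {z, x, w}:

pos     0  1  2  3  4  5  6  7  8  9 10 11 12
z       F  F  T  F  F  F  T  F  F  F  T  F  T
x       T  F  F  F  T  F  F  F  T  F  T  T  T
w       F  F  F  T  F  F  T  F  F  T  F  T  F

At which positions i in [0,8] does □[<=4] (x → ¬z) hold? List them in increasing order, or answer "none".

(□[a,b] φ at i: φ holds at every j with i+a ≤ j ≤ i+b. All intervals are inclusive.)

0, 1, 2, 3, 4, 5

Evaluate at each i in [0,8]:
  i=0: ✓ (all of [0,4])
  i=1: ✓ (all of [1,5])
  i=2: ✓ (all of [2,6])
  i=3: ✓ (all of [3,7])
  i=4: ✓ (all of [4,8])
  i=5: ✓ (all of [5,9])
  i=6: ✗ (fails at j=10)
  i=7: ✗ (fails at j=10)
  i=8: ✗ (fails at j=10)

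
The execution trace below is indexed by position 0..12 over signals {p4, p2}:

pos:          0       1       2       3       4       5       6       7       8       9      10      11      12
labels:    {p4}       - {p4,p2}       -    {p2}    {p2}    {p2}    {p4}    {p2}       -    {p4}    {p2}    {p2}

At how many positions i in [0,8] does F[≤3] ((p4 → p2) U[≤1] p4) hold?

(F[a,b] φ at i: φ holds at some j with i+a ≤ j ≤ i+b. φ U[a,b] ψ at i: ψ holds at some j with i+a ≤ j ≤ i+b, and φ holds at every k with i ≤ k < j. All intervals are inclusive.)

Evaluate at each i in [0,8]:
  i=0: ✓ (witness j=0)
  i=1: ✓ (witness j=1)
  i=2: ✓ (witness j=2)
  i=3: ✓ (witness j=6)
  i=4: ✓ (witness j=6)
  i=5: ✓ (witness j=6)
  i=6: ✓ (witness j=6)
  i=7: ✓ (witness j=7)
  i=8: ✓ (witness j=9)
Positions where it holds: {0, 1, 2, 3, 4, 5, 6, 7, 8} → 9.

9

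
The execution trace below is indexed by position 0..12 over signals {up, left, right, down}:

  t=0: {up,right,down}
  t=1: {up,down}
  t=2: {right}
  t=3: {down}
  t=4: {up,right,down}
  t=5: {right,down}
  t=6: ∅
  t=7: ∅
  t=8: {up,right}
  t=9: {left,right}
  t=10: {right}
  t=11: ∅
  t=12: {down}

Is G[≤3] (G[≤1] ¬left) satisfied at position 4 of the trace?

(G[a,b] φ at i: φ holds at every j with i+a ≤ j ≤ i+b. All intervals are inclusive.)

Holds

Check G[≤1] ¬left at every j in [4,7]:
  j=4: holds on [4,5]
  j=5: holds on [5,6]
  j=6: holds on [6,7]
  j=7: holds on [7,8]
All positions satisfy it → formula holds.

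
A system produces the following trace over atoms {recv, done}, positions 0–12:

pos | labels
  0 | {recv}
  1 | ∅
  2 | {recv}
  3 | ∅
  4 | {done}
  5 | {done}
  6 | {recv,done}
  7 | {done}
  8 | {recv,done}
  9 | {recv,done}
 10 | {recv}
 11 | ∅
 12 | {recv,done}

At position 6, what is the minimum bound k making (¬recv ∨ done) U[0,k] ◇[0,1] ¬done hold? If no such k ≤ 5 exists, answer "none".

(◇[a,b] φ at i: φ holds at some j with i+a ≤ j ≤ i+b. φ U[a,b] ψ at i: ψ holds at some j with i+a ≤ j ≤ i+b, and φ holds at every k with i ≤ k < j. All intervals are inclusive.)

Need earliest j ≥ 6 with ◇[0,1] ¬done, and (¬recv ∨ done) at every k in [6,j-1].
  j=6: rhs fails.
  j=7: rhs fails.
  j=8: rhs fails.
  j=9: rhs holds; lhs holds on [6,8]. k = 3.

3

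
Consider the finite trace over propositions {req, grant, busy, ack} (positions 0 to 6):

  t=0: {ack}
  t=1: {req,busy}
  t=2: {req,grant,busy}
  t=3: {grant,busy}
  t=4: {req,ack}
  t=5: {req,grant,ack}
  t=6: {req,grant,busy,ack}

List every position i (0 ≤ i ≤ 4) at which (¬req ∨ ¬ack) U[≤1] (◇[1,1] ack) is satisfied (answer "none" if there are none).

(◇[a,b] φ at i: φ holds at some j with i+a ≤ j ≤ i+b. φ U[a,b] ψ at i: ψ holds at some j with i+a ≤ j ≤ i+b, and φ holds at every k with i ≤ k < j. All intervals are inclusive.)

Evaluate at each i in [0,4]:
  i=0: ✗ (no rhs in [0,1])
  i=1: ✗ (no rhs in [1,2])
  i=2: ✓ (rhs at j=3; lhs holds on [2,2])
  i=3: ✓ (rhs at j=3)
  i=4: ✓ (rhs at j=4)

2, 3, 4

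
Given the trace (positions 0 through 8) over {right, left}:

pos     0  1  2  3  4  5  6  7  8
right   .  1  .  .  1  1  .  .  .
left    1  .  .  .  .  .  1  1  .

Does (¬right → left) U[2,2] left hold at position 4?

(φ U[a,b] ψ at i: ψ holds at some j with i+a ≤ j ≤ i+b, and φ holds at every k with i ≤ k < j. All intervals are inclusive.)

True

Need some j in [6,6] with left, and (¬right → left) at every k in [4,j-1].
  j=6: left holds; (¬right → left) holds at every k in [4,5] → satisfied.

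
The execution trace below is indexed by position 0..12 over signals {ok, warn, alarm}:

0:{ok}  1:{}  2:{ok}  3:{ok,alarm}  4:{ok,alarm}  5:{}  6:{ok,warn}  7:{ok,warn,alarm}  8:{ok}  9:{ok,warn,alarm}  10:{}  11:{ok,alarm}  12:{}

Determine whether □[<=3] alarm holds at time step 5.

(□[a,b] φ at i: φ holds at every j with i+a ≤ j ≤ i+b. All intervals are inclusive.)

No

Check alarm at every j in [5,8]:
  j=5: false
  j=6: false
  j=7: true
  j=8: false
Fails at j=5 → formula fails.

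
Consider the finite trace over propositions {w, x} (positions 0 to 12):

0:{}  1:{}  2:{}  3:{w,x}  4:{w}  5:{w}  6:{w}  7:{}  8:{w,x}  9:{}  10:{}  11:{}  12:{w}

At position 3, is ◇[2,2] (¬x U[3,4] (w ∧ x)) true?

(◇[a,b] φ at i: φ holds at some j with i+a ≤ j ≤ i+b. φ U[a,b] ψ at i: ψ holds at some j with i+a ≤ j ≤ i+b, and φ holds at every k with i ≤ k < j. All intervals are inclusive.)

True

Check (¬x U[3,4] (w ∧ x)) at each j in [5,5]:
  j=5: holds
Found at j=5 → formula holds.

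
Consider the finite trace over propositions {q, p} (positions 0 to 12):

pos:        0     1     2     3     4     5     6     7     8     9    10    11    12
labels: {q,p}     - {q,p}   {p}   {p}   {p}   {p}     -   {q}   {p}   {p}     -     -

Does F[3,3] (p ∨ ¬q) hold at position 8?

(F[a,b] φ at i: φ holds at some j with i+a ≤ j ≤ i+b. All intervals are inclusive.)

Check (p ∨ ¬q) at each j in [11,11]:
  j=11: true
Found at j=11 → formula holds.

Holds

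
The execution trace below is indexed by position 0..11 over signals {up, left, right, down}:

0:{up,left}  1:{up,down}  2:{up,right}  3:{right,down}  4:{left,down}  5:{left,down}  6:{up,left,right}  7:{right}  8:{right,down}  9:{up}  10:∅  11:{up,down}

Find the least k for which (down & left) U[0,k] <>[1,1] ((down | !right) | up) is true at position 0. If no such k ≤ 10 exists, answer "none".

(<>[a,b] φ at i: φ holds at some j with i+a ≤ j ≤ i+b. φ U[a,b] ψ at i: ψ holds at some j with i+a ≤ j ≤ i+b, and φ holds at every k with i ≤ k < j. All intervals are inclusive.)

Need earliest j ≥ 0 with <>[1,1] ((down | !right) | up), and (down & left) at every k in [0,j-1].
  j=0: rhs holds (empty prefix). k = 0.

0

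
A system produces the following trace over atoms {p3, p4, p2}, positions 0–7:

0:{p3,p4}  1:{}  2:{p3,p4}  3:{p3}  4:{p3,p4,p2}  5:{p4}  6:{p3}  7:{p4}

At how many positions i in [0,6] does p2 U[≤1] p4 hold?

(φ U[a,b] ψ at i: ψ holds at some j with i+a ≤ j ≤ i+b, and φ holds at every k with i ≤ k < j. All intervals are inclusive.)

Evaluate at each i in [0,6]:
  i=0: ✓ (rhs at j=0)
  i=1: ✗ (lhs fails at k=1 before rhs at j=2)
  i=2: ✓ (rhs at j=2)
  i=3: ✗ (lhs fails at k=3 before rhs at j=4)
  i=4: ✓ (rhs at j=4)
  i=5: ✓ (rhs at j=5)
  i=6: ✗ (lhs fails at k=6 before rhs at j=7)
Positions where it holds: {0, 2, 4, 5} → 4.

4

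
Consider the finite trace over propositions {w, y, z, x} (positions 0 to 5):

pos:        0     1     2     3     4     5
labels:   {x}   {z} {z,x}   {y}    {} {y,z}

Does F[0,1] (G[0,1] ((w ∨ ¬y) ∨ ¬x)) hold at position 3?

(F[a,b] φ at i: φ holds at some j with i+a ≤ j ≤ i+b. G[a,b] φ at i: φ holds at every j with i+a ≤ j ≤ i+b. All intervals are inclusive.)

Check G[0,1] ((w ∨ ¬y) ∨ ¬x) at each j in [3,4]:
  j=3: holds on [3,4]
  j=4: holds on [4,5]
Found at j=3 → formula holds.

Holds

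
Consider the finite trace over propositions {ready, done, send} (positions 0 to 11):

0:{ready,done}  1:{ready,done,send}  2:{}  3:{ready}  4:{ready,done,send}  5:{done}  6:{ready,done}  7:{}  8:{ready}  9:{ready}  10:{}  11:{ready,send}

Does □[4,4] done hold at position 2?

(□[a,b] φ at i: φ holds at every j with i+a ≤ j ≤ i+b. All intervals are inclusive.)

Holds

Check done at every j in [6,6]:
  j=6: true
All positions satisfy it → formula holds.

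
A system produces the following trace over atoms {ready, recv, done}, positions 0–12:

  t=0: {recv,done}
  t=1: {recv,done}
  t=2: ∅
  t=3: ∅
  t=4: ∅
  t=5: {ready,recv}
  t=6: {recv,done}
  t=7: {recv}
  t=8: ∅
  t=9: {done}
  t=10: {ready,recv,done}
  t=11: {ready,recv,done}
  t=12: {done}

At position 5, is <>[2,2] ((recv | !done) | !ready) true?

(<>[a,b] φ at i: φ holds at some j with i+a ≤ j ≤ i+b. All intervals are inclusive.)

Check ((recv | !done) | !ready) at each j in [7,7]:
  j=7: true
Found at j=7 → formula holds.

True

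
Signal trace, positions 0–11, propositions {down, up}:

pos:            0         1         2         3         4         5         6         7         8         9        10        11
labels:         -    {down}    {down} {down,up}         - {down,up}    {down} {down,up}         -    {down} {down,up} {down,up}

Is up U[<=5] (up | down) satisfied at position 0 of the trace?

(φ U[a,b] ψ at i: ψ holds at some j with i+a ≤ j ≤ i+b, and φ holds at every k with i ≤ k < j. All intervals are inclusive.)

Need some j in [0,5] with (up | down), and up at every k in [0,j-1].
  j=0: (up | down) false.
  j=1: (up | down) holds, but up fails at k=0 → not this j.
  j=2: (up | down) holds, but up fails at k=0 → not this j.
  j=3: (up | down) holds, but up fails at k=0 → not this j.
  j=4: (up | down) false.
  j=5: (up | down) holds, but up fails at k=0 → not this j.
No j in the window works → until fails.

No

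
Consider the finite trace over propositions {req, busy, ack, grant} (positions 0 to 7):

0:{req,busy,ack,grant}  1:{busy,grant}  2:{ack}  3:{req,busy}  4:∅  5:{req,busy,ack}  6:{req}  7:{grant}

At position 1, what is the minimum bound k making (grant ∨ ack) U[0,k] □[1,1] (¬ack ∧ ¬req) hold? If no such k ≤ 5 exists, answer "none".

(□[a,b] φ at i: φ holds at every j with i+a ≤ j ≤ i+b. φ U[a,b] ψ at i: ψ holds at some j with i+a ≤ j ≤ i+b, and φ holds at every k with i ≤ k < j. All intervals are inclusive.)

Need earliest j ≥ 1 with □[1,1] (¬ack ∧ ¬req), and (grant ∨ ack) at every k in [1,j-1].
  j=1: rhs fails.
  j=2: rhs fails.
  j=3: rhs holds; lhs holds on [1,2]. k = 2.

2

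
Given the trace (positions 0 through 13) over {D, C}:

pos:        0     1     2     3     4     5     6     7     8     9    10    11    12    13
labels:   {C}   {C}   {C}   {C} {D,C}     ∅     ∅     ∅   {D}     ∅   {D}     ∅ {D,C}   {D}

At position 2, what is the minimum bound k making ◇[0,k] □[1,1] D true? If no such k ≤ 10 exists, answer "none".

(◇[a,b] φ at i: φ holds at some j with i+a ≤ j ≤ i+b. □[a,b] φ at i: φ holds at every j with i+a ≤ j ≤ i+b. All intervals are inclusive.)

Scan j = 2,3,… for □[1,1] D:
  j=2: fails
  j=3: holds
First hit at j=3, so smallest k = 3-2 = 1.

1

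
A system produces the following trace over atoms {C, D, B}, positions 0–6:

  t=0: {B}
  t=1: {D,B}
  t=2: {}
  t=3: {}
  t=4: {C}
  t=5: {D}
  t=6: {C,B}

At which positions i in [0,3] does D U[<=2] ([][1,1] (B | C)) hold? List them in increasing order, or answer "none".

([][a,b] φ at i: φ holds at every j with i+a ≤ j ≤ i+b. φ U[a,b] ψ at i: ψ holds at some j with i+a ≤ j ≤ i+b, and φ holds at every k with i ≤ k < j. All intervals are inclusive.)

Evaluate at each i in [0,3]:
  i=0: ✓ (rhs at j=0)
  i=1: ✗ (lhs fails at k=2 before rhs at j=3)
  i=2: ✗ (lhs fails at k=2 before rhs at j=3)
  i=3: ✓ (rhs at j=3)

0, 3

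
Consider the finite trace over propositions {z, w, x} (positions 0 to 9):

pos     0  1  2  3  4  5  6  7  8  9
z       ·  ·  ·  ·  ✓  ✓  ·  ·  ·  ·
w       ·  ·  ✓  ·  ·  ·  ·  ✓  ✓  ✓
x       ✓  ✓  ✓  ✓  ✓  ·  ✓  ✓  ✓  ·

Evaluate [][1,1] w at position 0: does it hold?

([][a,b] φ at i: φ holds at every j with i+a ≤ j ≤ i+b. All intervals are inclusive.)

No

Check w at every j in [1,1]:
  j=1: false
Fails at j=1 → formula fails.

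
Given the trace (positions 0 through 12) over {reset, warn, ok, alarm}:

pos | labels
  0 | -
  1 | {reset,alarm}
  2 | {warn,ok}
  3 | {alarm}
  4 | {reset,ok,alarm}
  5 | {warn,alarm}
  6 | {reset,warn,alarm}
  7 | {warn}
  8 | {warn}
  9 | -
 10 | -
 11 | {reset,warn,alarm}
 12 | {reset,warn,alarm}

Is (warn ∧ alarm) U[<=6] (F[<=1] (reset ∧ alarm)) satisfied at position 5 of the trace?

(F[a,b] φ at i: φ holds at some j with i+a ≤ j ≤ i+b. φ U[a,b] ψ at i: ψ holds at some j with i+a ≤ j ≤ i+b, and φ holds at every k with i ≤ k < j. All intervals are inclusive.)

Need some j in [5,11] with F[<=1] (reset ∧ alarm), and (warn ∧ alarm) at every k in [5,j-1].
  j=5: F[<=1] (reset ∧ alarm) holds; no prefix to check → satisfied.

Holds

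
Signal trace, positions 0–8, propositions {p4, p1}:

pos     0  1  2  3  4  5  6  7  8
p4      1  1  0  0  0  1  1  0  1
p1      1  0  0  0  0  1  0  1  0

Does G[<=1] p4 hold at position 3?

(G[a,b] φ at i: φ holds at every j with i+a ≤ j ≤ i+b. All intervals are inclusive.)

False

Check p4 at every j in [3,4]:
  j=3: false
  j=4: false
Fails at j=3 → formula fails.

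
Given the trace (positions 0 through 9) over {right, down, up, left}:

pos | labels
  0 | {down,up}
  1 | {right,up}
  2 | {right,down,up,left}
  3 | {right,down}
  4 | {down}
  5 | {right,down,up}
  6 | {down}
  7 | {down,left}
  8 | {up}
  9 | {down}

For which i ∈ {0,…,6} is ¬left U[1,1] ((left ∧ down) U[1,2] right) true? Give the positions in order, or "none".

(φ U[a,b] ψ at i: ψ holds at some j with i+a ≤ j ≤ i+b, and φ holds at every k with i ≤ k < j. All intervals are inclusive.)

1

Evaluate at each i in [0,6]:
  i=0: ✗ (no rhs in [1,1])
  i=1: ✓ (rhs at j=2; lhs holds on [1,1])
  i=2: ✗ (no rhs in [3,3])
  i=3: ✗ (no rhs in [4,4])
  i=4: ✗ (no rhs in [5,5])
  i=5: ✗ (no rhs in [6,6])
  i=6: ✗ (no rhs in [7,7])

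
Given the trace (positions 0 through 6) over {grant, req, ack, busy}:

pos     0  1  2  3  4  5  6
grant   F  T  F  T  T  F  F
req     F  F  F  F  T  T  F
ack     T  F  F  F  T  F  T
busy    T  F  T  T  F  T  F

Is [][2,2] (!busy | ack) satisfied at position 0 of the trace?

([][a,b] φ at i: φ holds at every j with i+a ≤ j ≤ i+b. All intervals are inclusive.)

Does not hold

Check (!busy | ack) at every j in [2,2]:
  j=2: false
Fails at j=2 → formula fails.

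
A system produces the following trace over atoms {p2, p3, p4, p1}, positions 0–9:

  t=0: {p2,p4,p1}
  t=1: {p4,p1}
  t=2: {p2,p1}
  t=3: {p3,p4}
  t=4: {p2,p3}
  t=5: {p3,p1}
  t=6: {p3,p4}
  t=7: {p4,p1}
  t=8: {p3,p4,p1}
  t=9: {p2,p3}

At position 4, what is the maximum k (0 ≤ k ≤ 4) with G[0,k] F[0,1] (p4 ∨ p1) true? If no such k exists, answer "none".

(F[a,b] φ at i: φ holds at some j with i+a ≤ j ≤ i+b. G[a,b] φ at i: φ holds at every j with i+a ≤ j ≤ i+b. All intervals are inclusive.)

F[0,1] (p4 ∨ p1) must hold from j=4 onward; find where it first fails.
  j=4: holds
  j=5: holds
  j=6: holds
  j=7: holds
  j=8: holds
Holds through j=8; largest k = 4.

4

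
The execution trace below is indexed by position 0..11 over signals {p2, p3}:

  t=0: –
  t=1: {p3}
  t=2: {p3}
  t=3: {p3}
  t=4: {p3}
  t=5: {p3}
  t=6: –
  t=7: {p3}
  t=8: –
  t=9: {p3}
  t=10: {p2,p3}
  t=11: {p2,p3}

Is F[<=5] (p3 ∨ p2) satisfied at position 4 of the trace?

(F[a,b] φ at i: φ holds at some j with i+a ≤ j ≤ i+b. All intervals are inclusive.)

Yes

Check (p3 ∨ p2) at each j in [4,9]:
  j=4: true
  j=5: true
  j=6: false
  j=7: true
  j=8: false
  j=9: true
Found at j=4 → formula holds.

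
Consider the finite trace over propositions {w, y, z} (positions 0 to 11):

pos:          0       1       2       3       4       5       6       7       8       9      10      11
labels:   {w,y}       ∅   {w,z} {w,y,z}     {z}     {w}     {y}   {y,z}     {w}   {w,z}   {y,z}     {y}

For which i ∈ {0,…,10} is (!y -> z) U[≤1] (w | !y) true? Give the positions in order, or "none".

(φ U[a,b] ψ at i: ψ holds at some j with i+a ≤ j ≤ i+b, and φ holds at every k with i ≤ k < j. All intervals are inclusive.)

Evaluate at each i in [0,10]:
  i=0: ✓ (rhs at j=0)
  i=1: ✓ (rhs at j=1)
  i=2: ✓ (rhs at j=2)
  i=3: ✓ (rhs at j=3)
  i=4: ✓ (rhs at j=4)
  i=5: ✓ (rhs at j=5)
  i=6: ✗ (no rhs in [6,7])
  i=7: ✓ (rhs at j=8; lhs holds on [7,7])
  i=8: ✓ (rhs at j=8)
  i=9: ✓ (rhs at j=9)
  i=10: ✗ (no rhs in [10,11])

0, 1, 2, 3, 4, 5, 7, 8, 9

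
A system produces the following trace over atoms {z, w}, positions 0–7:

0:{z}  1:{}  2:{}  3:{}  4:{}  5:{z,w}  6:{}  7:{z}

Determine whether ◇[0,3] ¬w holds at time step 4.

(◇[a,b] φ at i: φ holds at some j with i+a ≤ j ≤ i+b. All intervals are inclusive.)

Holds

Check ¬w at each j in [4,7]:
  j=4: true
  j=5: false
  j=6: true
  j=7: true
Found at j=4 → formula holds.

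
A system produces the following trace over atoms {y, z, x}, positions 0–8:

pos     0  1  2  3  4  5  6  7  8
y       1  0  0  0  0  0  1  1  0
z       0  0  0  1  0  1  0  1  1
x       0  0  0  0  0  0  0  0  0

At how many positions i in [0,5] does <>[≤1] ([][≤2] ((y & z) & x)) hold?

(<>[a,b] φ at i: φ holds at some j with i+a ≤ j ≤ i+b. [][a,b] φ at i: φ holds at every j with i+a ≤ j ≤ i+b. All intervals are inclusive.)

0

Evaluate at each i in [0,5]:
  i=0: ✗ (none in [0,1])
  i=1: ✗ (none in [1,2])
  i=2: ✗ (none in [2,3])
  i=3: ✗ (none in [3,4])
  i=4: ✗ (none in [4,5])
  i=5: ✗ (none in [5,6])
Positions where it holds: {} → 0.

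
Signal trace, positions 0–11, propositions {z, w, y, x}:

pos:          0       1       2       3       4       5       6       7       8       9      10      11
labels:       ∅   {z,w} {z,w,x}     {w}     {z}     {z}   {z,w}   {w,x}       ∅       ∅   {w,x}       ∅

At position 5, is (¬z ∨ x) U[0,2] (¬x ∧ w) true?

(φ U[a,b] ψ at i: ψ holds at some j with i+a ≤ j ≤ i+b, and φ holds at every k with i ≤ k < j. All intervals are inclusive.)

False

Need some j in [5,7] with (¬x ∧ w), and (¬z ∨ x) at every k in [5,j-1].
  j=5: (¬x ∧ w) false.
  j=6: (¬x ∧ w) holds, but (¬z ∨ x) fails at k=5 → not this j.
  j=7: (¬x ∧ w) false.
No j in the window works → until fails.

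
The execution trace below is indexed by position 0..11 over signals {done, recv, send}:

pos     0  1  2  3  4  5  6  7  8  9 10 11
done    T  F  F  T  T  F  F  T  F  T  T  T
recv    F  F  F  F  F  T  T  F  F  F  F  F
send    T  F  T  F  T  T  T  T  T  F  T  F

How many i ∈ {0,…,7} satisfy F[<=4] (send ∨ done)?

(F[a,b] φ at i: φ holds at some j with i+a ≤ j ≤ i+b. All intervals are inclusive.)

8

Evaluate at each i in [0,7]:
  i=0: ✓ (witness j=0)
  i=1: ✓ (witness j=2)
  i=2: ✓ (witness j=2)
  i=3: ✓ (witness j=3)
  i=4: ✓ (witness j=4)
  i=5: ✓ (witness j=5)
  i=6: ✓ (witness j=6)
  i=7: ✓ (witness j=7)
Positions where it holds: {0, 1, 2, 3, 4, 5, 6, 7} → 8.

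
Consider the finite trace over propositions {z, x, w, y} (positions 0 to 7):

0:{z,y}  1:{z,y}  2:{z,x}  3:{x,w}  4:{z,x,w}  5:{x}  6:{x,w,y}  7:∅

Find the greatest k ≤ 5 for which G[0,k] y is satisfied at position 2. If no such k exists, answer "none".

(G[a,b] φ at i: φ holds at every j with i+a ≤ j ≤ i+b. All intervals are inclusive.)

none

y must hold from j=2 onward; find where it first fails.
  j=2: fails → no k works.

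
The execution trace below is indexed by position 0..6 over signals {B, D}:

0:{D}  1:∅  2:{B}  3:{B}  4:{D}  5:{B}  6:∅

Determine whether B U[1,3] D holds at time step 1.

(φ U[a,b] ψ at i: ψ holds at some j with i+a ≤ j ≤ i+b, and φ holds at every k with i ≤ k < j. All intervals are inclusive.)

Need some j in [2,4] with D, and B at every k in [1,j-1].
  j=2: D false.
  j=3: D false.
  j=4: D holds, but B fails at k=1 → not this j.
No j in the window works → until fails.

No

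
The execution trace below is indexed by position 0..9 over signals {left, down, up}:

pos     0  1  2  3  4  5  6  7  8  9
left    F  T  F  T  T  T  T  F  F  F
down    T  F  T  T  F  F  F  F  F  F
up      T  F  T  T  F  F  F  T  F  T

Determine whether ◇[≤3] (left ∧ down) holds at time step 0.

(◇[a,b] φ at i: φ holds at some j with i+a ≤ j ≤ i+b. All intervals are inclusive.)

Check (left ∧ down) at each j in [0,3]:
  j=0: false
  j=1: false
  j=2: false
  j=3: true
Found at j=3 → formula holds.

True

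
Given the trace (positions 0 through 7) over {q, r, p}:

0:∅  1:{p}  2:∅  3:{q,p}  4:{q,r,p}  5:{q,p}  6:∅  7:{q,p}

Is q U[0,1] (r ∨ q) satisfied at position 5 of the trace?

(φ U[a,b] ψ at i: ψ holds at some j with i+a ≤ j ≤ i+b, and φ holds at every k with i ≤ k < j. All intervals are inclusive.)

Need some j in [5,6] with (r ∨ q), and q at every k in [5,j-1].
  j=5: (r ∨ q) holds; no prefix to check → satisfied.

Holds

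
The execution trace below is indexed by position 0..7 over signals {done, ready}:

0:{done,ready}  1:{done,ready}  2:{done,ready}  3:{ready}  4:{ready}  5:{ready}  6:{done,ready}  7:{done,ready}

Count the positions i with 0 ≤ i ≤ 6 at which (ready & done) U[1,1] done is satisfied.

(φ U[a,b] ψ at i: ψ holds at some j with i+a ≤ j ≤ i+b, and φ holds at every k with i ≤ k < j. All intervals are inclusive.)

Evaluate at each i in [0,6]:
  i=0: ✓ (rhs at j=1; lhs holds on [0,0])
  i=1: ✓ (rhs at j=2; lhs holds on [1,1])
  i=2: ✗ (no rhs in [3,3])
  i=3: ✗ (no rhs in [4,4])
  i=4: ✗ (no rhs in [5,5])
  i=5: ✗ (lhs fails at k=5 before rhs at j=6)
  i=6: ✓ (rhs at j=7; lhs holds on [6,6])
Positions where it holds: {0, 1, 6} → 3.

3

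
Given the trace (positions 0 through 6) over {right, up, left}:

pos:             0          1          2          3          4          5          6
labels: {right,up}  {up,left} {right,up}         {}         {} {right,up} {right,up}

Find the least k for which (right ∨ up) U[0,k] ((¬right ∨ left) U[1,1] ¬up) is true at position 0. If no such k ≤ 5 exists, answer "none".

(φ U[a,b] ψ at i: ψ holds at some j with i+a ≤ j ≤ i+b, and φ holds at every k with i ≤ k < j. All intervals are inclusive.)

3

Need earliest j ≥ 0 with ((¬right ∨ left) U[1,1] ¬up), and (right ∨ up) at every k in [0,j-1].
  j=0: rhs fails.
  j=1: rhs fails.
  j=2: rhs fails.
  j=3: rhs holds; lhs holds on [0,2]. k = 3.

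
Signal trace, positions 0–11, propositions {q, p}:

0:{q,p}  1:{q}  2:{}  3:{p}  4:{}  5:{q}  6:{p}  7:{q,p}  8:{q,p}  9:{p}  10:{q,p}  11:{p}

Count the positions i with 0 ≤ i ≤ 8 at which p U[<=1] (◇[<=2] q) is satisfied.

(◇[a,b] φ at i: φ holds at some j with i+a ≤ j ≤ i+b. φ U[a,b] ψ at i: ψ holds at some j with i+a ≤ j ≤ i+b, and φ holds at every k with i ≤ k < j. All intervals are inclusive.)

8

Evaluate at each i in [0,8]:
  i=0: ✓ (rhs at j=0)
  i=1: ✓ (rhs at j=1)
  i=2: ✗ (lhs fails at k=2 before rhs at j=3)
  i=3: ✓ (rhs at j=3)
  i=4: ✓ (rhs at j=4)
  i=5: ✓ (rhs at j=5)
  i=6: ✓ (rhs at j=6)
  i=7: ✓ (rhs at j=7)
  i=8: ✓ (rhs at j=8)
Positions where it holds: {0, 1, 3, 4, 5, 6, 7, 8} → 8.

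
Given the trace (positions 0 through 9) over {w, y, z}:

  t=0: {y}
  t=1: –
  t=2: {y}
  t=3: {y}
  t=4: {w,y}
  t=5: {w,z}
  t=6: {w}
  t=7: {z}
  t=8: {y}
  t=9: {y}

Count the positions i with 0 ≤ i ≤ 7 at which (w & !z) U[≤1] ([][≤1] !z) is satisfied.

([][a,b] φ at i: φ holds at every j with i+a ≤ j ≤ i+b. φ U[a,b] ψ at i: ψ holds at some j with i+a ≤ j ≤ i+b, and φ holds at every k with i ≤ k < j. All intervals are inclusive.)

4

Evaluate at each i in [0,7]:
  i=0: ✓ (rhs at j=0)
  i=1: ✓ (rhs at j=1)
  i=2: ✓ (rhs at j=2)
  i=3: ✓ (rhs at j=3)
  i=4: ✗ (no rhs in [4,5])
  i=5: ✗ (no rhs in [5,6])
  i=6: ✗ (no rhs in [6,7])
  i=7: ✗ (lhs fails at k=7 before rhs at j=8)
Positions where it holds: {0, 1, 2, 3} → 4.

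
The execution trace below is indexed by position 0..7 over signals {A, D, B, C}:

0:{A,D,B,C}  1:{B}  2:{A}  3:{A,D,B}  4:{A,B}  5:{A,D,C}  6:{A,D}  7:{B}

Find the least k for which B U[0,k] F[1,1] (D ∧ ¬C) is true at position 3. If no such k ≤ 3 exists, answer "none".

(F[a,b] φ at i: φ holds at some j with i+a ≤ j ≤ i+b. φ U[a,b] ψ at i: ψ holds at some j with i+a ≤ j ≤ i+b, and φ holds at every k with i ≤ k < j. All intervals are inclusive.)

2

Need earliest j ≥ 3 with F[1,1] (D ∧ ¬C), and B at every k in [3,j-1].
  j=3: rhs fails.
  j=4: rhs fails.
  j=5: rhs holds; lhs holds on [3,4]. k = 2.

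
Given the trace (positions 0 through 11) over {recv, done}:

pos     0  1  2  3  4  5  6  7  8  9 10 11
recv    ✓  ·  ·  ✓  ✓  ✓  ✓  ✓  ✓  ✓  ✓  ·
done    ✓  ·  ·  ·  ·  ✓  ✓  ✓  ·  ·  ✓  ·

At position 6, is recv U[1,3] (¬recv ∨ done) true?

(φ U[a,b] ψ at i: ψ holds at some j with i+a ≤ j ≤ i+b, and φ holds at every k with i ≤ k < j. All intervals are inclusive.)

Need some j in [7,9] with (¬recv ∨ done), and recv at every k in [6,j-1].
  j=7: (¬recv ∨ done) holds; recv holds at every k in [6,6] → satisfied.

Yes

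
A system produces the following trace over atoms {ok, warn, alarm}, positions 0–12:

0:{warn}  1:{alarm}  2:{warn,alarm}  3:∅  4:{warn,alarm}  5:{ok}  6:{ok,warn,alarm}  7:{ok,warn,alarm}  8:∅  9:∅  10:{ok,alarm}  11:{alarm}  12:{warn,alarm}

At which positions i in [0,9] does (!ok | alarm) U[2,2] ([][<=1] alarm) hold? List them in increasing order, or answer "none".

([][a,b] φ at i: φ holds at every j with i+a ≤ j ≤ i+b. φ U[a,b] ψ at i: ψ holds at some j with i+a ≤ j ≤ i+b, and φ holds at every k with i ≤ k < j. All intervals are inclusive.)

8, 9

Evaluate at each i in [0,9]:
  i=0: ✗ (no rhs in [2,2])
  i=1: ✗ (no rhs in [3,3])
  i=2: ✗ (no rhs in [4,4])
  i=3: ✗ (no rhs in [5,5])
  i=4: ✗ (lhs fails at k=5 before rhs at j=6)
  i=5: ✗ (no rhs in [7,7])
  i=6: ✗ (no rhs in [8,8])
  i=7: ✗ (no rhs in [9,9])
  i=8: ✓ (rhs at j=10; lhs holds on [8,9])
  i=9: ✓ (rhs at j=11; lhs holds on [9,10])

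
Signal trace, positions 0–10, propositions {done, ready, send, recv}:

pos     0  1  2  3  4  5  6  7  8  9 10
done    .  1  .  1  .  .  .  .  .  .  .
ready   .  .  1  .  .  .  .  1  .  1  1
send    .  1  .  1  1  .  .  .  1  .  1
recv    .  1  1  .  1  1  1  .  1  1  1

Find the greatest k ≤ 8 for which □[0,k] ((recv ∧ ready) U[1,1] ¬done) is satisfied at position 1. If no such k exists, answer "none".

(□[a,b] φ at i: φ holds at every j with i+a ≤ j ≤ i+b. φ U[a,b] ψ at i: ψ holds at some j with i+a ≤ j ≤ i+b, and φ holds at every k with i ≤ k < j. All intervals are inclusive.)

none

((recv ∧ ready) U[1,1] ¬done) must hold from j=1 onward; find where it first fails.
  j=1: fails → no k works.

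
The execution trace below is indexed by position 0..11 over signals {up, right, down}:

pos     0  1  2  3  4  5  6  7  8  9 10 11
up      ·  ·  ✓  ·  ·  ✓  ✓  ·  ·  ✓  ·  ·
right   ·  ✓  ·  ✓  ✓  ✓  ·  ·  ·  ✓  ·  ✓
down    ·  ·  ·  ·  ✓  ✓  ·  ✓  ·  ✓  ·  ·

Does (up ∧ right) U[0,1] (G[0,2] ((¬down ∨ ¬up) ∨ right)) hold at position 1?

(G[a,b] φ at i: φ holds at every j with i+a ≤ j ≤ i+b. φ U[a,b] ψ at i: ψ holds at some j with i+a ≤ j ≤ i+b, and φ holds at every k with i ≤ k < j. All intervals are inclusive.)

True

Need some j in [1,2] with G[0,2] ((¬down ∨ ¬up) ∨ right), and (up ∧ right) at every k in [1,j-1].
  j=1: G[0,2] ((¬down ∨ ¬up) ∨ right) holds; no prefix to check → satisfied.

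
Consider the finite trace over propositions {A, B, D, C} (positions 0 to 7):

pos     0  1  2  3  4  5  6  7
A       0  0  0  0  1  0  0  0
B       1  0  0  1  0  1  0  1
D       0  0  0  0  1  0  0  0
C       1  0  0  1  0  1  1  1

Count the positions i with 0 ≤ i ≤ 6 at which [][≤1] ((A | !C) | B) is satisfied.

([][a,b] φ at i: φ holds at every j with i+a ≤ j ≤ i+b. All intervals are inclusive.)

Evaluate at each i in [0,6]:
  i=0: ✓ (all of [0,1])
  i=1: ✓ (all of [1,2])
  i=2: ✓ (all of [2,3])
  i=3: ✓ (all of [3,4])
  i=4: ✓ (all of [4,5])
  i=5: ✗ (fails at j=6)
  i=6: ✗ (fails at j=6)
Positions where it holds: {0, 1, 2, 3, 4} → 5.

5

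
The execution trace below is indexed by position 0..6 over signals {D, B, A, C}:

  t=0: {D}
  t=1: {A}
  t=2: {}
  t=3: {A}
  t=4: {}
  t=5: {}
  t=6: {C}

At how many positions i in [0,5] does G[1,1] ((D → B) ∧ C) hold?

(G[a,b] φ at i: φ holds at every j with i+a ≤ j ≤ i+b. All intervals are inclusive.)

1

Evaluate at each i in [0,5]:
  i=0: ✗ (fails at j=1)
  i=1: ✗ (fails at j=2)
  i=2: ✗ (fails at j=3)
  i=3: ✗ (fails at j=4)
  i=4: ✗ (fails at j=5)
  i=5: ✓ (all of [6,6])
Positions where it holds: {5} → 1.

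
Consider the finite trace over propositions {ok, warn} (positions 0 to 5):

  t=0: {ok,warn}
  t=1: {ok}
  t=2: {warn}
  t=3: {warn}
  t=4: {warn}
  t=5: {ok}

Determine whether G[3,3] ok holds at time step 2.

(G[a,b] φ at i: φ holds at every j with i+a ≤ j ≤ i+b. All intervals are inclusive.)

Check ok at every j in [5,5]:
  j=5: true
All positions satisfy it → formula holds.

True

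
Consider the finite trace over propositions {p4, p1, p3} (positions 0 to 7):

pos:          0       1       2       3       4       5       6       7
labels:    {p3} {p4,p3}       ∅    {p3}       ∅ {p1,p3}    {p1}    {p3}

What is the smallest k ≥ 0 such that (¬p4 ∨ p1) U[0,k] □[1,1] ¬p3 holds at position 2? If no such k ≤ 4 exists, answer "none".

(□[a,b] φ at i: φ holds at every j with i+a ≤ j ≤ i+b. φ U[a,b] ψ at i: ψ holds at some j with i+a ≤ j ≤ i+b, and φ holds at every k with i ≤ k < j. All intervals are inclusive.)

Need earliest j ≥ 2 with □[1,1] ¬p3, and (¬p4 ∨ p1) at every k in [2,j-1].
  j=2: rhs fails.
  j=3: rhs holds; lhs holds on [2,2]. k = 1.

1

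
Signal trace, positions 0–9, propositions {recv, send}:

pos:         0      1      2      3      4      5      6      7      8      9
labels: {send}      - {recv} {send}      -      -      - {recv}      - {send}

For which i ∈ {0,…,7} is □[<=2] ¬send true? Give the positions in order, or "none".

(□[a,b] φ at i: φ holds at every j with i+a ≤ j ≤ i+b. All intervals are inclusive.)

4, 5, 6

Evaluate at each i in [0,7]:
  i=0: ✗ (fails at j=0)
  i=1: ✗ (fails at j=3)
  i=2: ✗ (fails at j=3)
  i=3: ✗ (fails at j=3)
  i=4: ✓ (all of [4,6])
  i=5: ✓ (all of [5,7])
  i=6: ✓ (all of [6,8])
  i=7: ✗ (fails at j=9)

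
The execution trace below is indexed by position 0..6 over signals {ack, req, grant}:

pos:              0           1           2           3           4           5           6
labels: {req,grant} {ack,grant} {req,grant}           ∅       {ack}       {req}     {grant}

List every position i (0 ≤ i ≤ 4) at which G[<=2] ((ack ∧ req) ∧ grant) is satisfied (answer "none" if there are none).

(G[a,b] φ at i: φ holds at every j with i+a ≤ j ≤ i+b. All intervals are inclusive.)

none

Evaluate at each i in [0,4]:
  i=0: ✗ (fails at j=0)
  i=1: ✗ (fails at j=1)
  i=2: ✗ (fails at j=2)
  i=3: ✗ (fails at j=3)
  i=4: ✗ (fails at j=4)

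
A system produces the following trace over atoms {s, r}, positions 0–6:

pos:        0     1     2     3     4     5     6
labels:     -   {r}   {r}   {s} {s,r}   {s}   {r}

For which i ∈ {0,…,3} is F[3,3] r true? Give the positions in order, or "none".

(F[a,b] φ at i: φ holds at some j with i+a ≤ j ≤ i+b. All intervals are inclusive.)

Evaluate at each i in [0,3]:
  i=0: ✗ (none in [3,3])
  i=1: ✓ (witness j=4)
  i=2: ✗ (none in [5,5])
  i=3: ✓ (witness j=6)

1, 3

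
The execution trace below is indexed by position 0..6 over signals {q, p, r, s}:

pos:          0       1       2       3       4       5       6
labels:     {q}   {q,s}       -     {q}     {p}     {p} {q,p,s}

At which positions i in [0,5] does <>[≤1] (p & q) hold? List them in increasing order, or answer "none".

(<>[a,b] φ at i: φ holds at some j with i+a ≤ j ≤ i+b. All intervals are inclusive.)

5

Evaluate at each i in [0,5]:
  i=0: ✗ (none in [0,1])
  i=1: ✗ (none in [1,2])
  i=2: ✗ (none in [2,3])
  i=3: ✗ (none in [3,4])
  i=4: ✗ (none in [4,5])
  i=5: ✓ (witness j=6)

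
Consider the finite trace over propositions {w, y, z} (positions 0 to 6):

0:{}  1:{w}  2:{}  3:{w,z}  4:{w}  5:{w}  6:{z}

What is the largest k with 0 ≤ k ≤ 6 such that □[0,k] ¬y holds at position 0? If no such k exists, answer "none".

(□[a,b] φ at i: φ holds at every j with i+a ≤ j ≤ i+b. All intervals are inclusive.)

6

¬y must hold from j=0 onward; find where it first fails.
  j=0: holds
  j=1: holds
  j=2: holds
  j=3: holds
  j=4: holds
  j=5: holds
  j=6: holds
Holds through j=6; largest k = 6.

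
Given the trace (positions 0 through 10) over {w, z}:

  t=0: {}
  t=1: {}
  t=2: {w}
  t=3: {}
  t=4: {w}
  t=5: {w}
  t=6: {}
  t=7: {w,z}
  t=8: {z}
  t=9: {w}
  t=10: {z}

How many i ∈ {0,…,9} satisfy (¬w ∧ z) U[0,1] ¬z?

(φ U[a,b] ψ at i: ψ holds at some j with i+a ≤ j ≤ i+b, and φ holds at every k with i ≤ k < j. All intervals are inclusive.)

9

Evaluate at each i in [0,9]:
  i=0: ✓ (rhs at j=0)
  i=1: ✓ (rhs at j=1)
  i=2: ✓ (rhs at j=2)
  i=3: ✓ (rhs at j=3)
  i=4: ✓ (rhs at j=4)
  i=5: ✓ (rhs at j=5)
  i=6: ✓ (rhs at j=6)
  i=7: ✗ (no rhs in [7,8])
  i=8: ✓ (rhs at j=9; lhs holds on [8,8])
  i=9: ✓ (rhs at j=9)
Positions where it holds: {0, 1, 2, 3, 4, 5, 6, 8, 9} → 9.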